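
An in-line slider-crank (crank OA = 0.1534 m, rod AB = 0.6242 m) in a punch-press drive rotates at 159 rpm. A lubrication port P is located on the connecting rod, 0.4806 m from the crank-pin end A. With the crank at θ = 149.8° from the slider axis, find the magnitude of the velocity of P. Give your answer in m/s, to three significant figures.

1.19

ω = 16.65 rad/s.  Crank-pin speed |V_A| = rω = 2.5542 m/s, perpendicular to OA.
Rod angle: sinφ = −(r/L) sinθ ⇒ φ = -7.101°; ω_rod = −rω cosθ/√(L²−r²sin²θ) = +3.5639 rad/s.
V_P = V_A + ω_rod × AP, with AP = 0.4806 m along the rod.
Components: V_Px = −rω sinθ − a·ω_rod·sinφ = -1.0731 m/s;  V_Py = rω cosθ + a·ω_rod·cosφ = -0.50785 m/s.
|V_P| = √(V_Px² + V_Py²) = 1.1872 m/s.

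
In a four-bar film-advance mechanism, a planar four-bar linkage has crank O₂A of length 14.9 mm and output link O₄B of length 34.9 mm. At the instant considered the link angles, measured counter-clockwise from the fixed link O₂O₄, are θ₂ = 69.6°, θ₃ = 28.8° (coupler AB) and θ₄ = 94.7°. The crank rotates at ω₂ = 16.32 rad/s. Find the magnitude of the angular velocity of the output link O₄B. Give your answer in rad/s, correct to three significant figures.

ω₂ = 16.32 rad/s
Differentiating the loop-closure r₂e^{iθ₂}+r₃e^{iθ₃}=r₁+r₄e^{iθ₄} gives r₂ω₂e^{iθ₂}+r₃ω₃e^{iθ₃}=r₄ω₄e^{iθ₄}.
Eliminating the other unknown: ω₄ = r₂ω₂ sin(θ₂−θ₃) / [r₄ sin(θ₄−θ₃)].
Numerator sine = +0.65342; denominator sine = +0.91283.
Result = 0.0149·16.32·(+0.65342) / (0.0349·(+0.91283)) = +4.9875 rad/s; magnitude 4.9875 rad/s.

4.99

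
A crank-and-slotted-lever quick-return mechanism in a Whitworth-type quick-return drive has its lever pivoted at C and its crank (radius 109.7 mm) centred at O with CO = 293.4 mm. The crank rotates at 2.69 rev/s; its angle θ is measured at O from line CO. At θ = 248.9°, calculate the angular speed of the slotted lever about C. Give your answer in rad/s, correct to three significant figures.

0.101

ω = 16.9 rad/s (from 2.69 rev/s).
Crank pin A relative to C: A = (d + r cosθ, r sinθ); lever angle φ = atan2(r sinθ, d + r cosθ).
Differentiating tanφ: φ̇ = rω(d cosθ + r)/(d² + r² + 2dr cosθ).
d² + r² + 2dr cosθ = |CA|² = 0.0749439 m²;  d cosθ + r = +0.0040769 m.
|ω_lever| = |0.1097·16.9·+0.0040769| / 0.0749439 = 0.10086 rad/s.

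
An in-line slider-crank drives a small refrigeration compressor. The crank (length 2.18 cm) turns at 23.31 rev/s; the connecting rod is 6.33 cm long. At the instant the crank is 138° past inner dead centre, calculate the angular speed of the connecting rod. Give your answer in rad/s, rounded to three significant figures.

ω = 146.5 rad/s (converted from 23.31 rev/s).
The rod makes angle φ with the slider axis where L sinφ = r sinθ; differentiating, L cosφ·φ̇ = r ω cosθ.
L cosφ = √(L² − r² sin²θ) = 0.061596 m.
|ω_rod| = r ω |cosθ| / √(L² − r² sin²θ) = 0.0218·146.5·0.74314/0.061596 = 38.521 rad/s.

38.5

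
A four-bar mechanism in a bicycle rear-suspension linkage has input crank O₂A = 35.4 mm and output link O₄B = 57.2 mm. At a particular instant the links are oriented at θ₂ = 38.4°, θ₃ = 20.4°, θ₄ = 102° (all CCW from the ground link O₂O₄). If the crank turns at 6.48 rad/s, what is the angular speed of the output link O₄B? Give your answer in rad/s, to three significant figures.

ω₂ = 6.48 rad/s
Differentiating the loop-closure r₂e^{iθ₂}+r₃e^{iθ₃}=r₁+r₄e^{iθ₄} gives r₂ω₂e^{iθ₂}+r₃ω₃e^{iθ₃}=r₄ω₄e^{iθ₄}.
Eliminating the other unknown: ω₄ = r₂ω₂ sin(θ₂−θ₃) / [r₄ sin(θ₄−θ₃)].
Numerator sine = +0.30902; denominator sine = +0.98927.
Result = 0.0354·6.48·(+0.30902) / (0.0572·(+0.98927)) = +1.2527 rad/s; magnitude 1.2527 rad/s.

1.25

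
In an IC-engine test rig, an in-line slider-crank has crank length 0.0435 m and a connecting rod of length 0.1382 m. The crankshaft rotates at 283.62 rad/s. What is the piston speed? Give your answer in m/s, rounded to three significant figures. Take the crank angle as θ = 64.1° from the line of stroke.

ω = 283.6 rad/s
For an in-line slider-crank, x = r cosθ + √(L² − r² sin²θ), so v = −rω sinθ·[1 + r cosθ/√(L² − r² sin²θ)].
With r = 0.0435 m, L = 0.1382 m, θ = 64.1°: √(L² − r² sin²θ) = 0.13254 m.
v = −0.0435·283.6·0.89956·[1 + 0.0435·0.43680/0.13254] = -12.689 m/s.
|v| = 12.689 m/s.

12.7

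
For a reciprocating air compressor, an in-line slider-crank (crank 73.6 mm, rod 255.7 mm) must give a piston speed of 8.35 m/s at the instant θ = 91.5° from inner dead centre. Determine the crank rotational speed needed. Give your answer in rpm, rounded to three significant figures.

1090

For an in-line slider-crank, |v_piston| = rω|sinθ|·[1 + r cosθ/√(L² − r² sin²θ)].
With r = 0.0736 m, L = 0.2557 m, θ = 91.5°: the bracketed kinematic factor |dx/dθ| = 0.072996 m.
ω = v/|dx/dθ| = 8.35/0.072996 = 114.39 rad/s.
N = 60ω/(2π) = 1092.3 rpm.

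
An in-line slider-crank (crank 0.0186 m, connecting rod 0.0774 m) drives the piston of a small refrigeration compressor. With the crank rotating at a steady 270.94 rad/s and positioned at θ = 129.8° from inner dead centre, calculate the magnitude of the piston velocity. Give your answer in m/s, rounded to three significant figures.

ω = 270.9 rad/s
For an in-line slider-crank, x = r cosθ + √(L² − r² sin²θ), so v = −rω sinθ·[1 + r cosθ/√(L² − r² sin²θ)].
With r = 0.0186 m, L = 0.0774 m, θ = 129.8°: √(L² − r² sin²θ) = 0.076069 m.
v = −0.0186·270.9·0.76828·[1 + 0.0186·-0.64011/0.076069] = -3.2658 m/s.
|v| = 3.2658 m/s.

3.27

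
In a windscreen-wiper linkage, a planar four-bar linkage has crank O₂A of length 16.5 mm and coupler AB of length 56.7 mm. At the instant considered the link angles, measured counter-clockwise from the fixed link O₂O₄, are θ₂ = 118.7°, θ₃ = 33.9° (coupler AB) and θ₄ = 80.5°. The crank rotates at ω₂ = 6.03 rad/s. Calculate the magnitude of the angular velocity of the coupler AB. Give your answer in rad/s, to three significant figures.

ω₂ = 6.03 rad/s
Differentiating the loop-closure r₂e^{iθ₂}+r₃e^{iθ₃}=r₁+r₄e^{iθ₄} gives r₂ω₂e^{iθ₂}+r₃ω₃e^{iθ₃}=r₄ω₄e^{iθ₄}.
Eliminating the other unknown: ω₃ = r₂ω₂ sin(θ₄−θ₂) / [r₃ sin(θ₃−θ₄)].
Numerator sine = -0.61841; denominator sine = -0.72657.
Result = 0.0165·6.03·(-0.61841) / (0.0567·(-0.72657)) = +1.4935 rad/s; magnitude 1.4935 rad/s.

1.49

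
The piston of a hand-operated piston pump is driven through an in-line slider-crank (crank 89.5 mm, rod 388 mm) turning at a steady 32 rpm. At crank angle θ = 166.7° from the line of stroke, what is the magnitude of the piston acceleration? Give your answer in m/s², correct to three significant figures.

0.770

ω = 2π·32/60 = 3.351 rad/s
x(θ) = r cosθ + √(L² − r² sin²θ); with ω constant, a = ω²·d²x/dθ².
d²x/dθ² = −r cosθ − r²(cos2θ)/√u − r⁴ sin²2θ/(4u^{3/2}),  u = L² − r² sin²θ = 0.15012 m².
Substituting r = 0.0895 m, L = 0.388 m, θ = 166.7°: d²x/dθ² = +0.068558 m.
a = ω²·d²x/dθ² = (3.351)²·(+0.068558) = +0.76987 m/s²;  |a| = 0.76987 m/s².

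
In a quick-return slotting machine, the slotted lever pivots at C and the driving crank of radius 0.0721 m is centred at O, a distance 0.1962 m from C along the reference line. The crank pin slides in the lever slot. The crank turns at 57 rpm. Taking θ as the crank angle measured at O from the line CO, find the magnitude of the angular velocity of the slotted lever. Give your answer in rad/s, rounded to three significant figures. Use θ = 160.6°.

ω = 5.969 rad/s (from 57 rpm).
Crank pin A relative to C: A = (d + r cosθ, r sinθ); lever angle φ = atan2(r sinθ, d + r cosθ).
Differentiating tanφ: φ̇ = rω(d cosθ + r)/(d² + r² + 2dr cosθ).
d² + r² + 2dr cosθ = |CA|² = 0.0170072 m²;  d cosθ + r = -0.11296 m.
|ω_lever| = |0.0721·5.969·-0.11296| / 0.0170072 = 2.8585 rad/s.

2.86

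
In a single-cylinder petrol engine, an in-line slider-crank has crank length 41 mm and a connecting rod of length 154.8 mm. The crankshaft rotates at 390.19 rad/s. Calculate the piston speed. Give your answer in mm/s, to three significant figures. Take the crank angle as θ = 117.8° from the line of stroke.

12400

ω = 390.2 rad/s
For an in-line slider-crank, x = r cosθ + √(L² − r² sin²θ), so v = −rω sinθ·[1 + r cosθ/√(L² − r² sin²θ)].
With r = 0.041 m, L = 0.1548 m, θ = 117.8°: √(L² − r² sin²θ) = 0.15049 m.
v = −0.041·390.2·0.88458·[1 + 0.041·-0.46639/0.15049] = -12.353 m/s.
|v| = 12.353 m/s = 12353 mm/s.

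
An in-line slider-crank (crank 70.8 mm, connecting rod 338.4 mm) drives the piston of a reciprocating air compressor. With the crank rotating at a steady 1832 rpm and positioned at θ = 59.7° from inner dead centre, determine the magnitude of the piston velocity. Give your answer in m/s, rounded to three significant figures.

13.0

ω = 2π·1832/60 = 191.8 rad/s
For an in-line slider-crank, x = r cosθ + √(L² − r² sin²θ), so v = −rω sinθ·[1 + r cosθ/√(L² − r² sin²θ)].
With r = 0.0708 m, L = 0.3384 m, θ = 59.7°: √(L² − r² sin²θ) = 0.33283 m.
v = −0.0708·191.8·0.86340·[1 + 0.0708·0.50453/0.33283] = -12.986 m/s.
|v| = 12.986 m/s.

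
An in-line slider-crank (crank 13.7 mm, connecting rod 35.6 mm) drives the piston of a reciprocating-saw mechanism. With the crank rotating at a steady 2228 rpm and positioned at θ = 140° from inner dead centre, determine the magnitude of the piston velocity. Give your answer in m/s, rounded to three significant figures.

ω = 2π·2228/60 = 233.3 rad/s
For an in-line slider-crank, x = r cosθ + √(L² − r² sin²θ), so v = −rω sinθ·[1 + r cosθ/√(L² − r² sin²θ)].
With r = 0.0137 m, L = 0.0356 m, θ = 140°: √(L² − r² sin²θ) = 0.034494 m.
v = −0.0137·233.3·0.64279·[1 + 0.0137·-0.76604/0.034494] = -1.4295 m/s.
|v| = 1.4295 m/s.

1.43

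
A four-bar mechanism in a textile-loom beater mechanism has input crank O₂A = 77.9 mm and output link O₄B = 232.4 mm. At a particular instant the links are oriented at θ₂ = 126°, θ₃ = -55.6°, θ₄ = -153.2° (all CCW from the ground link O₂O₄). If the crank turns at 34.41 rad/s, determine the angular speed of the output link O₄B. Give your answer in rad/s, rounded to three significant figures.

ω₂ = 34.41 rad/s
Differentiating the loop-closure r₂e^{iθ₂}+r₃e^{iθ₃}=r₁+r₄e^{iθ₄} gives r₂ω₂e^{iθ₂}+r₃ω₃e^{iθ₃}=r₄ω₄e^{iθ₄}.
Eliminating the other unknown: ω₄ = r₂ω₂ sin(θ₂−θ₃) / [r₄ sin(θ₄−θ₃)].
Numerator sine = -0.02792; denominator sine = -0.99122.
Result = 0.0779·34.41·(-0.02792) / (0.2324·(-0.99122)) = +0.32491 rad/s; magnitude 0.32491 rad/s.

0.325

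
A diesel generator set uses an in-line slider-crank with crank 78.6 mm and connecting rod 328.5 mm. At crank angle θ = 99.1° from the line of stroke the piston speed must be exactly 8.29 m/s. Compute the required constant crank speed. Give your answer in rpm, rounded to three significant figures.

1060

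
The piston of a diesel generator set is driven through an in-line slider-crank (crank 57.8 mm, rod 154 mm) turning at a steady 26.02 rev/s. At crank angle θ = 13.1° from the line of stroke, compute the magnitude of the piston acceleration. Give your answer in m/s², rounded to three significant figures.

2030

ω = 2π·26 = 163.5 rad/s
x(θ) = r cosθ + √(L² − r² sin²θ); with ω constant, a = ω²·d²x/dθ².
d²x/dθ² = −r cosθ − r²(cos2θ)/√u − r⁴ sin²2θ/(4u^{3/2}),  u = L² − r² sin²θ = 0.0235444 m².
Substituting r = 0.0578 m, L = 0.154 m, θ = 13.1°: d²x/dθ² = -0.075982 m.
a = ω²·d²x/dθ² = (163.5)²·(-0.075982) = -2030.9 m/s²;  |a| = 2030.9 m/s².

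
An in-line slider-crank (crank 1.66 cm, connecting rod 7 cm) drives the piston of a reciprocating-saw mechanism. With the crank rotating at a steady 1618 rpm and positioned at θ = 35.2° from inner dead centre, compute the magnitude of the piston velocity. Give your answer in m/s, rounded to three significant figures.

1.94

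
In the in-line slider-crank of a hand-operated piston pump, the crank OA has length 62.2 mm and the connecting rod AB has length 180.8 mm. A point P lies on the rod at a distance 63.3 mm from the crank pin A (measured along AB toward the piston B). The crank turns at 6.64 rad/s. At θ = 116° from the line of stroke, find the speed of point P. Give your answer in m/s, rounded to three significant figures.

0.370

ω = 6.64 rad/s.  Crank-pin speed |V_A| = rω = 0.41301 m/s, perpendicular to OA.
Rod angle: sinφ = −(r/L) sinθ ⇒ φ = -18.012°; ω_rod = −rω cosθ/√(L²−r²sin²θ) = +1.053 rad/s.
V_P = V_A + ω_rod × AP, with AP = 0.0633 m along the rod.
Components: V_Px = −rω sinθ − a·ω_rod·sinφ = -0.3506 m/s;  V_Py = rω cosθ + a·ω_rod·cosφ = -0.11766 m/s.
|V_P| = √(V_Px² + V_Py²) = 0.36982 m/s.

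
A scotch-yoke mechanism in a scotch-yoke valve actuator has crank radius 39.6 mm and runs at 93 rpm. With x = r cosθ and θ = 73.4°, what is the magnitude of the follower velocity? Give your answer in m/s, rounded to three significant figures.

0.370

ω = 9.739 rad/s (from 93 rpm).
x = r cosθ ⇒ ẋ = −rω sinθ.
|v| = rω|sinθ| = 0.0396·9.739·|sin 73.4°| = 0.36959 m/s.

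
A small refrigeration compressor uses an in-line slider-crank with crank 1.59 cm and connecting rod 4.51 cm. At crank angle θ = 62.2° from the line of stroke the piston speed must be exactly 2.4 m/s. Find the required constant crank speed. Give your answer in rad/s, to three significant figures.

For an in-line slider-crank, |v_piston| = rω|sinθ|·[1 + r cosθ/√(L² − r² sin²θ)].
With r = 0.0159 m, L = 0.0451 m, θ = 62.2°: the bracketed kinematic factor |dx/dθ| = 0.016499 m.
ω = v/|dx/dθ| = 2.4/0.016499 = 145.46 rad/s.

145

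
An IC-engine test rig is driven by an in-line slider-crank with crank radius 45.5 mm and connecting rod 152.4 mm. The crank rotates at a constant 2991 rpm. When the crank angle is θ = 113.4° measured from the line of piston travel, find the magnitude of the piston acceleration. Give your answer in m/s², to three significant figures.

2700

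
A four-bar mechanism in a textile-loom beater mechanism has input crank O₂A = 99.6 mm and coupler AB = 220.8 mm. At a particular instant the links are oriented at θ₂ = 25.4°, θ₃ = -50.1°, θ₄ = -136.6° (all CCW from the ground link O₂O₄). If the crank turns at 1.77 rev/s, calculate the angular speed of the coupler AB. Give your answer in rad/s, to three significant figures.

ω₂ = 11.12 rad/s (from 1.77 rev/s).
Differentiating the loop-closure r₂e^{iθ₂}+r₃e^{iθ₃}=r₁+r₄e^{iθ₄} gives r₂ω₂e^{iθ₂}+r₃ω₃e^{iθ₃}=r₄ω₄e^{iθ₄}.
Eliminating the other unknown: ω₃ = r₂ω₂ sin(θ₄−θ₂) / [r₃ sin(θ₃−θ₄)].
Numerator sine = -0.30902; denominator sine = +0.99813.
Result = 0.0996·11.12·(-0.30902) / (0.2208·(+0.99813)) = -1.5531 rad/s; magnitude 1.5531 rad/s.

1.55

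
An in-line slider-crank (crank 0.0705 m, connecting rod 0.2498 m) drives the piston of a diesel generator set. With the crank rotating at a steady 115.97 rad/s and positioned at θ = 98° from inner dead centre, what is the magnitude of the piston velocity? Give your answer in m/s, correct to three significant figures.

ω = 116 rad/s
For an in-line slider-crank, x = r cosθ + √(L² − r² sin²θ), so v = −rω sinθ·[1 + r cosθ/√(L² − r² sin²θ)].
With r = 0.0705 m, L = 0.2498 m, θ = 98°: √(L² − r² sin²θ) = 0.23985 m.
v = −0.0705·116·0.99027·[1 + 0.0705·-0.13917/0.23985] = -7.7651 m/s.
|v| = 7.7651 m/s.

7.77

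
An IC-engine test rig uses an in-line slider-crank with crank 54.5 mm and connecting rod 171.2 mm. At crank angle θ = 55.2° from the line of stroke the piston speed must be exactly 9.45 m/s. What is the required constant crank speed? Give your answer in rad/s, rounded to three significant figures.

178

For an in-line slider-crank, |v_piston| = rω|sinθ|·[1 + r cosθ/√(L² − r² sin²θ)].
With r = 0.0545 m, L = 0.1712 m, θ = 55.2°: the bracketed kinematic factor |dx/dθ| = 0.053176 m.
ω = v/|dx/dθ| = 9.45/0.053176 = 177.71 rad/s.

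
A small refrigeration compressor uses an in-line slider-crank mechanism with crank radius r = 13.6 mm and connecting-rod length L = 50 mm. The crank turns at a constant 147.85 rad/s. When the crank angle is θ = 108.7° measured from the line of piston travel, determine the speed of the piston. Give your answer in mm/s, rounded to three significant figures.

1730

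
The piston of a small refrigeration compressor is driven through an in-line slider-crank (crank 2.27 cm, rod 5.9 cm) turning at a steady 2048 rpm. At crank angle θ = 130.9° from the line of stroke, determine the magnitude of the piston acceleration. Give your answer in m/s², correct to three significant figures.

727

ω = 2π·2048/60 = 214.5 rad/s
x(θ) = r cosθ + √(L² − r² sin²θ); with ω constant, a = ω²·d²x/dθ².
d²x/dθ² = −r cosθ − r²(cos2θ)/√u − r⁴ sin²2θ/(4u^{3/2}),  u = L² − r² sin²θ = 0.00318661 m².
Substituting r = 0.0227 m, L = 0.059 m, θ = 130.9°: d²x/dθ² = +0.015803 m.
a = ω²·d²x/dθ² = (214.5)²·(+0.015803) = +726.87 m/s²;  |a| = 726.87 m/s².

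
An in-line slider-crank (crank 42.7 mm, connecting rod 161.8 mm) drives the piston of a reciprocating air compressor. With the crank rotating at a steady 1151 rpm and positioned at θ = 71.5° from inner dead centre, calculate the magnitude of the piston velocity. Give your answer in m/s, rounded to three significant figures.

5.30

ω = 2π·1151/60 = 120.5 rad/s
For an in-line slider-crank, x = r cosθ + √(L² − r² sin²θ), so v = −rω sinθ·[1 + r cosθ/√(L² − r² sin²θ)].
With r = 0.0427 m, L = 0.1618 m, θ = 71.5°: √(L² − r² sin²θ) = 0.15665 m.
v = −0.0427·120.5·0.94832·[1 + 0.0427·0.31730/0.15665] = -5.3029 m/s.
|v| = 5.3029 m/s.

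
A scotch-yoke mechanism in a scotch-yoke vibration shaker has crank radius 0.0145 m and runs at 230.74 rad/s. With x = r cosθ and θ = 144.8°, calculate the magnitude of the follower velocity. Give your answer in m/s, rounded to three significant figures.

1.93

ω = 230.7 rad/s
x = r cosθ ⇒ ẋ = −rω sinθ.
|v| = rω|sinθ| = 0.0145·230.7·|sin 144.8°| = 1.9286 m/s.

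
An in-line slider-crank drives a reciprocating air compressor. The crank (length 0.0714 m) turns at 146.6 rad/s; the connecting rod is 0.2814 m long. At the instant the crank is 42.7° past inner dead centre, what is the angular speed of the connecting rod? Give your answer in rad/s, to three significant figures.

27.8

ω = 146.6 rad/s
The rod makes angle φ with the slider axis where L sinφ = r sinθ; differentiating, L cosφ·φ̇ = r ω cosθ.
L cosφ = √(L² − r² sin²θ) = 0.2772 m.
|ω_rod| = r ω |cosθ| / √(L² − r² sin²θ) = 0.0714·146.6·0.73491/0.2772 = 27.751 rad/s.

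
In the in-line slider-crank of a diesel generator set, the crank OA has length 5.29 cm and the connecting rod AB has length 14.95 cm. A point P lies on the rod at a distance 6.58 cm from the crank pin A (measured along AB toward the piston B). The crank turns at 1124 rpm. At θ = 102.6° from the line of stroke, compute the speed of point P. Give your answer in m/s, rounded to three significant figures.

5.91

ω = 117.7 rad/s.  Crank-pin speed |V_A| = rω = 6.2266 m/s, perpendicular to OA.
Rod angle: sinφ = −(r/L) sinθ ⇒ φ = -20.202°; ω_rod = −rω cosθ/√(L²−r²sin²θ) = +9.6811 rad/s.
V_P = V_A + ω_rod × AP, with AP = 0.0658 m along the rod.
Components: V_Px = −rω sinθ − a·ω_rod·sinφ = -5.8567 m/s;  V_Py = rω cosθ + a·ω_rod·cosφ = -0.76046 m/s.
|V_P| = √(V_Px² + V_Py²) = 5.9058 m/s.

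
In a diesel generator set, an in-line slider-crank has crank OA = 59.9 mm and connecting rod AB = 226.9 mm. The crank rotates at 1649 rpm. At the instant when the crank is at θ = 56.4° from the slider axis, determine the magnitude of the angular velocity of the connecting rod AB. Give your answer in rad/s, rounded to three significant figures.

ω = 172.7 rad/s (converted from 1649 rpm).
The rod makes angle φ with the slider axis where L sinφ = r sinθ; differentiating, L cosφ·φ̇ = r ω cosθ.
L cosφ = √(L² − r² sin²θ) = 0.22135 m.
|ω_rod| = r ω |cosθ| / √(L² − r² sin²θ) = 0.0599·172.7·0.55339/0.22135 = 25.86 rad/s.

25.9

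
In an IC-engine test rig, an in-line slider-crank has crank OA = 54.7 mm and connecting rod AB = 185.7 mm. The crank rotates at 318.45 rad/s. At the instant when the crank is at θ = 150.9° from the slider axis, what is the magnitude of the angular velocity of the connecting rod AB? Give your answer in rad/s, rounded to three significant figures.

ω = 318.4 rad/s
The rod makes angle φ with the slider axis where L sinφ = r sinθ; differentiating, L cosφ·φ̇ = r ω cosθ.
L cosφ = √(L² − r² sin²θ) = 0.18378 m.
|ω_rod| = r ω |cosθ| / √(L² − r² sin²θ) = 0.0547·318.4·0.87377/0.18378 = 82.817 rad/s.

82.8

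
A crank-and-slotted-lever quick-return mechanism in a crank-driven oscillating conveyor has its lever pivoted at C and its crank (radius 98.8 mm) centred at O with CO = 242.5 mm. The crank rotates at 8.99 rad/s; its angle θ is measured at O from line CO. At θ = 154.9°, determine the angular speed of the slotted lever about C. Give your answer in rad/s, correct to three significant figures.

4.26

ω = 8.99 rad/s
Crank pin A relative to C: A = (d + r cosθ, r sinθ); lever angle φ = atan2(r sinθ, d + r cosθ).
Differentiating tanφ: φ̇ = rω(d cosθ + r)/(d² + r² + 2dr cosθ).
d² + r² + 2dr cosθ = |CA|² = 0.0251746 m²;  d cosθ + r = -0.1208 m.
|ω_lever| = |0.0988·8.99·-0.1208| / 0.0251746 = 4.2621 rad/s.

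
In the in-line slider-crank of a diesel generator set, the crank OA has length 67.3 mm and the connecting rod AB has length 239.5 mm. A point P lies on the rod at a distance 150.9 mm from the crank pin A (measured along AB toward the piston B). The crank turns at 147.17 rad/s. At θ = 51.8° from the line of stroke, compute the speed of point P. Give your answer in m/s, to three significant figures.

ω = 147.2 rad/s.  Crank-pin speed |V_A| = rω = 9.9045 m/s, perpendicular to OA.
Rod angle: sinφ = −(r/L) sinθ ⇒ φ = -12.758°; ω_rod = −rω cosθ/√(L²−r²sin²θ) = -26.222 rad/s.
V_P = V_A + ω_rod × AP, with AP = 0.1509 m along the rod.
Components: V_Px = −rω sinθ − a·ω_rod·sinφ = -8.6573 m/s;  V_Py = rω cosθ + a·ω_rod·cosφ = +2.2659 m/s.
|V_P| = √(V_Px² + V_Py²) = 8.9489 m/s.

8.95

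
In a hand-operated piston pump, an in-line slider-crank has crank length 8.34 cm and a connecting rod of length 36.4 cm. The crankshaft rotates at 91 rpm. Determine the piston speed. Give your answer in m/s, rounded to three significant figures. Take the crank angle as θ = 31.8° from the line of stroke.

ω = 2π·91/60 = 9.529 rad/s
For an in-line slider-crank, x = r cosθ + √(L² − r² sin²θ), so v = −rω sinθ·[1 + r cosθ/√(L² − r² sin²θ)].
With r = 0.0834 m, L = 0.364 m, θ = 31.8°: √(L² − r² sin²θ) = 0.36134 m.
v = −0.0834·9.529·0.52696·[1 + 0.0834·0.84989/0.36134] = -0.50096 m/s.
|v| = 0.50096 m/s.

0.501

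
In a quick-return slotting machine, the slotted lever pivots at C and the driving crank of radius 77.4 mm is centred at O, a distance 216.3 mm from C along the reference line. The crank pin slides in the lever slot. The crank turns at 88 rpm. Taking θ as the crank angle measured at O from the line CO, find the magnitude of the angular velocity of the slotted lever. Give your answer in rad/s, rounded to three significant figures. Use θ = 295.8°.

ω = 9.215 rad/s (from 88 rpm).
Crank pin A relative to C: A = (d + r cosθ, r sinθ); lever angle φ = atan2(r sinθ, d + r cosθ).
Differentiating tanφ: φ̇ = rω(d cosθ + r)/(d² + r² + 2dr cosθ).
d² + r² + 2dr cosθ = |CA|² = 0.0673494 m²;  d cosθ + r = +0.17154 m.
|ω_lever| = |0.0774·9.215·+0.17154| / 0.0673494 = 1.8167 rad/s.

1.82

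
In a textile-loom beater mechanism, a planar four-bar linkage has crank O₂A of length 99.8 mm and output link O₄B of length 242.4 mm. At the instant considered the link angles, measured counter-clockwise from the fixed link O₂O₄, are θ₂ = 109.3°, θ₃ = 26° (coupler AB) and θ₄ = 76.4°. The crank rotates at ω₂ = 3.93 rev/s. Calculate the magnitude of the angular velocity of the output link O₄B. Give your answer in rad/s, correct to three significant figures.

ω₂ = 24.69 rad/s (from 3.93 rev/s).
Differentiating the loop-closure r₂e^{iθ₂}+r₃e^{iθ₃}=r₁+r₄e^{iθ₄} gives r₂ω₂e^{iθ₂}+r₃ω₃e^{iθ₃}=r₄ω₄e^{iθ₄}.
Eliminating the other unknown: ω₄ = r₂ω₂ sin(θ₂−θ₃) / [r₄ sin(θ₄−θ₃)].
Numerator sine = +0.99317; denominator sine = +0.77051.
Result = 0.0998·24.69·(+0.99317) / (0.2424·(+0.77051)) = +13.104 rad/s; magnitude 13.104 rad/s.

13.1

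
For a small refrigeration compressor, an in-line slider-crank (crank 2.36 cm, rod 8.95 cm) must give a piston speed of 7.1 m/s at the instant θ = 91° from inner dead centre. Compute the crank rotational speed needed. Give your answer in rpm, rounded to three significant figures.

For an in-line slider-crank, |v_piston| = rω|sinθ|·[1 + r cosθ/√(L² − r² sin²θ)].
With r = 0.0236 m, L = 0.0895 m, θ = 91°: the bracketed kinematic factor |dx/dθ| = 0.023484 m.
ω = v/|dx/dθ| = 7.1/0.023484 = 302.34 rad/s.
N = 60ω/(2π) = 2887.1 rpm.

2890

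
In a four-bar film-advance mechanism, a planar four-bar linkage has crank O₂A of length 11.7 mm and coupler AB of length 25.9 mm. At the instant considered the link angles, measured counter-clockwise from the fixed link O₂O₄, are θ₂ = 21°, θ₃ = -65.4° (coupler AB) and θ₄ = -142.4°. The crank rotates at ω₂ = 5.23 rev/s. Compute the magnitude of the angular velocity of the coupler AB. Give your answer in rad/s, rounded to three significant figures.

4.35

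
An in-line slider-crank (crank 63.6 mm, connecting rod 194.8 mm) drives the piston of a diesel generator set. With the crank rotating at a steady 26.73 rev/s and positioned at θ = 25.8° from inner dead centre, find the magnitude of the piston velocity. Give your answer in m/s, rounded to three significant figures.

6.03

ω = 2π·26.7 = 167.9 rad/s
For an in-line slider-crank, x = r cosθ + √(L² − r² sin²θ), so v = −rω sinθ·[1 + r cosθ/√(L² − r² sin²θ)].
With r = 0.0636 m, L = 0.1948 m, θ = 25.8°: √(L² − r² sin²θ) = 0.19282 m.
v = −0.0636·167.9·0.43523·[1 + 0.0636·0.90032/0.19282] = -6.0295 m/s.
|v| = 6.0295 m/s.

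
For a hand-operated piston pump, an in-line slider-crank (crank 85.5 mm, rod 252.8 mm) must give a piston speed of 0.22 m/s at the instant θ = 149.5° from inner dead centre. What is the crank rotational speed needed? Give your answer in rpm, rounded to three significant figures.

For an in-line slider-crank, |v_piston| = rω|sinθ|·[1 + r cosθ/√(L² − r² sin²θ)].
With r = 0.0855 m, L = 0.2528 m, θ = 149.5°: the bracketed kinematic factor |dx/dθ| = 0.030558 m.
ω = v/|dx/dθ| = 0.22/0.030558 = 7.1994 rad/s.
N = 60ω/(2π) = 68.749 rpm.

68.7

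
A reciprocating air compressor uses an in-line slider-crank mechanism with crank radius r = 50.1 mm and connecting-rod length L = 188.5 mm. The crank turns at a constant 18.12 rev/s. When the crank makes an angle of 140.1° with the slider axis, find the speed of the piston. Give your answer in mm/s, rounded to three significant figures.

ω = 2π·18.1 = 113.9 rad/s
For an in-line slider-crank, x = r cosθ + √(L² − r² sin²θ), so v = −rω sinθ·[1 + r cosθ/√(L² − r² sin²θ)].
With r = 0.0501 m, L = 0.1885 m, θ = 140.1°: √(L² − r² sin²θ) = 0.18574 m.
v = −0.0501·113.9·0.64145·[1 + 0.0501·-0.76717/0.18574] = -2.9017 m/s.
|v| = 2.9017 m/s = 2901.7 mm/s.

2900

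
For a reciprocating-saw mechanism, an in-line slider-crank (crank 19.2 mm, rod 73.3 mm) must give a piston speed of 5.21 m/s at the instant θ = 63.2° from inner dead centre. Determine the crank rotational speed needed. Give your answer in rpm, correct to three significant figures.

For an in-line slider-crank, |v_piston| = rω|sinθ|·[1 + r cosθ/√(L² − r² sin²θ)].
With r = 0.0192 m, L = 0.0733 m, θ = 63.2°: the bracketed kinematic factor |dx/dθ| = 0.019219 m.
ω = v/|dx/dθ| = 5.21/0.019219 = 271.08 rad/s.
N = 60ω/(2π) = 2588.6 rpm.

2590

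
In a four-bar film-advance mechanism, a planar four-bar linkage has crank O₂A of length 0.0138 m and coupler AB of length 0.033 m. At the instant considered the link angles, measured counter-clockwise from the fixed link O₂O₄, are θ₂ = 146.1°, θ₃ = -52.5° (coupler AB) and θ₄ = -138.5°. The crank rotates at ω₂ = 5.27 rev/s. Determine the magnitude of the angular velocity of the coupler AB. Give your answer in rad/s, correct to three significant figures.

ω₂ = 33.11 rad/s (from 5.27 rev/s).
Differentiating the loop-closure r₂e^{iθ₂}+r₃e^{iθ₃}=r₁+r₄e^{iθ₄} gives r₂ω₂e^{iθ₂}+r₃ω₃e^{iθ₃}=r₄ω₄e^{iθ₄}.
Eliminating the other unknown: ω₃ = r₂ω₂ sin(θ₄−θ₂) / [r₃ sin(θ₃−θ₄)].
Numerator sine = +0.96771; denominator sine = +0.99756.
Result = 0.0138·33.11·(+0.96771) / (0.033·(+0.99756)) = +13.433 rad/s; magnitude 13.433 rad/s.

13.4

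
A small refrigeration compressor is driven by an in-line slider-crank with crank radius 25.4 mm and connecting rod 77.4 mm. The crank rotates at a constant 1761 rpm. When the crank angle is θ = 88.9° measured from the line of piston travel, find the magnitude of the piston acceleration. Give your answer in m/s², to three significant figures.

283

ω = 2π·1761/60 = 184.4 rad/s
x(θ) = r cosθ + √(L² − r² sin²θ); with ω constant, a = ω²·d²x/dθ².
d²x/dθ² = −r cosθ − r²(cos2θ)/√u − r⁴ sin²2θ/(4u^{3/2}),  u = L² − r² sin²θ = 0.00534584 m².
Substituting r = 0.0254 m, L = 0.0774 m, θ = 88.9°: d²x/dθ² = +0.0083294 m.
a = ω²·d²x/dθ² = (184.4)²·(+0.0083294) = +283.26 m/s²;  |a| = 283.26 m/s².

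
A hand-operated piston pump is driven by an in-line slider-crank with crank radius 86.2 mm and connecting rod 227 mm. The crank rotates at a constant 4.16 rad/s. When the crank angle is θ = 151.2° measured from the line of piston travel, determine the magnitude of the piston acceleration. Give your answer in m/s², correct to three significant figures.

0.983

ω = 4.16 rad/s
x(θ) = r cosθ + √(L² − r² sin²θ); with ω constant, a = ω²·d²x/dθ².
d²x/dθ² = −r cosθ − r²(cos2θ)/√u − r⁴ sin²2θ/(4u^{3/2}),  u = L² − r² sin²θ = 0.0498045 m².
Substituting r = 0.0862 m, L = 0.227 m, θ = 151.2°: d²x/dθ² = +0.056812 m.
a = ω²·d²x/dθ² = (4.16)²·(+0.056812) = +0.98316 m/s²;  |a| = 0.98316 m/s².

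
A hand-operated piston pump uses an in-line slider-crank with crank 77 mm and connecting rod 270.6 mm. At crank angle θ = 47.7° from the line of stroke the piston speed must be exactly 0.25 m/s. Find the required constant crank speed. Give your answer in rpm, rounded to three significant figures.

35.1

For an in-line slider-crank, |v_piston| = rω|sinθ|·[1 + r cosθ/√(L² − r² sin²θ)].
With r = 0.077 m, L = 0.2706 m, θ = 47.7°: the bracketed kinematic factor |dx/dθ| = 0.068108 m.
ω = v/|dx/dθ| = 0.25/0.068108 = 3.6706 rad/s.
N = 60ω/(2π) = 35.052 rpm.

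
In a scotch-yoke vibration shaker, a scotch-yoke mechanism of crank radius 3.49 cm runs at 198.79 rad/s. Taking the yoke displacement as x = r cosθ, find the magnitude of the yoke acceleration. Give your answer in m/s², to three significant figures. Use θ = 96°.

ω = 198.8 rad/s
x = r cosθ ⇒ ẍ = −rω² cosθ (ω constant).
|a| = rω²|cosθ| = 0.0349·(198.8)²·|cos 96°| = 144.16 m/s².

144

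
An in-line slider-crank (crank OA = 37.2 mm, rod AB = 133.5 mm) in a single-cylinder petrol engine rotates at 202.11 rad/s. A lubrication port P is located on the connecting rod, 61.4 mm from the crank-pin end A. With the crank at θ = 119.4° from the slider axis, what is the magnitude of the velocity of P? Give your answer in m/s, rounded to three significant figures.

ω = 202.1 rad/s.  Crank-pin speed |V_A| = rω = 7.5185 m/s, perpendicular to OA.
Rod angle: sinφ = −(r/L) sinθ ⇒ φ = -14.050°; ω_rod = −rω cosθ/√(L²−r²sin²θ) = +28.499 rad/s.
V_P = V_A + ω_rod × AP, with AP = 0.0614 m along the rod.
Components: V_Px = −rω sinθ − a·ω_rod·sinφ = -6.1254 m/s;  V_Py = rω cosθ + a·ω_rod·cosφ = -1.9933 m/s.
|V_P| = √(V_Px² + V_Py²) = 6.4416 m/s.

6.44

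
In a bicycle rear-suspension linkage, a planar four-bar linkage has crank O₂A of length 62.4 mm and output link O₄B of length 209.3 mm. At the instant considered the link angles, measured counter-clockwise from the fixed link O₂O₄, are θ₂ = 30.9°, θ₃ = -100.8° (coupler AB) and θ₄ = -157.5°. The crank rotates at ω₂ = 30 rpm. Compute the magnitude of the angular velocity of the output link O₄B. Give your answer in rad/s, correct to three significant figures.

0.837

ω₂ = 3.142 rad/s (from 30 rpm).
Differentiating the loop-closure r₂e^{iθ₂}+r₃e^{iθ₃}=r₁+r₄e^{iθ₄} gives r₂ω₂e^{iθ₂}+r₃ω₃e^{iθ₃}=r₄ω₄e^{iθ₄}.
Eliminating the other unknown: ω₄ = r₂ω₂ sin(θ₂−θ₃) / [r₄ sin(θ₄−θ₃)].
Numerator sine = +0.74664; denominator sine = -0.83581.
Result = 0.0624·3.142·(+0.74664) / (0.2093·(-0.83581)) = -0.8367 rad/s; magnitude 0.8367 rad/s.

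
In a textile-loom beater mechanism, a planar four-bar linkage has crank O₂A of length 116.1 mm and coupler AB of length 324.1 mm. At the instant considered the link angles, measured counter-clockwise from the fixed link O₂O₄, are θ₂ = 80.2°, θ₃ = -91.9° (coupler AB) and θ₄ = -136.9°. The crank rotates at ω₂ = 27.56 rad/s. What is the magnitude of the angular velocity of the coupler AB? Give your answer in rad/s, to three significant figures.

8.42

ω₂ = 27.56 rad/s
Differentiating the loop-closure r₂e^{iθ₂}+r₃e^{iθ₃}=r₁+r₄e^{iθ₄} gives r₂ω₂e^{iθ₂}+r₃ω₃e^{iθ₃}=r₄ω₄e^{iθ₄}.
Eliminating the other unknown: ω₃ = r₂ω₂ sin(θ₄−θ₂) / [r₃ sin(θ₃−θ₄)].
Numerator sine = +0.60321; denominator sine = +0.70711.
Result = 0.1161·27.56·(+0.60321) / (0.3241·(+0.70711)) = +8.422 rad/s; magnitude 8.422 rad/s.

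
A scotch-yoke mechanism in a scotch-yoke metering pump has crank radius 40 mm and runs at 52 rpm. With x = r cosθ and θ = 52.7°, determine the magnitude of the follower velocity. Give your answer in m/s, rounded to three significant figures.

ω = 5.445 rad/s (from 52 rpm).
x = r cosθ ⇒ ẋ = −rω sinθ.
|v| = rω|sinθ| = 0.04·5.445·|sin 52.7°| = 0.17327 m/s.

0.173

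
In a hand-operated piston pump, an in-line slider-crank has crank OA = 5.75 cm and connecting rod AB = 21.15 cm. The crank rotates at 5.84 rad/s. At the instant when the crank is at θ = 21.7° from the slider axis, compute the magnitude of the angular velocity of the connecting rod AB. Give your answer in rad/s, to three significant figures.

1.48

ω = 5.84 rad/s
The rod makes angle φ with the slider axis where L sinφ = r sinθ; differentiating, L cosφ·φ̇ = r ω cosθ.
L cosφ = √(L² − r² sin²θ) = 0.21043 m.
|ω_rod| = r ω |cosθ| / √(L² − r² sin²θ) = 0.0575·5.84·0.92913/0.21043 = 1.4827 rad/s.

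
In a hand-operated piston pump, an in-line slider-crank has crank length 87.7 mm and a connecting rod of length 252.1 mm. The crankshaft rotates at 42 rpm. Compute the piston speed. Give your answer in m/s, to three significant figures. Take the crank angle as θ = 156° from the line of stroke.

0.107

ω = 2π·42/60 = 4.398 rad/s
For an in-line slider-crank, x = r cosθ + √(L² − r² sin²θ), so v = −rω sinθ·[1 + r cosθ/√(L² − r² sin²θ)].
With r = 0.0877 m, L = 0.2521 m, θ = 156°: √(L² − r² sin²θ) = 0.24956 m.
v = −0.0877·4.398·0.40674·[1 + 0.0877·-0.91355/0.24956] = -0.10652 m/s.
|v| = 0.10652 m/s.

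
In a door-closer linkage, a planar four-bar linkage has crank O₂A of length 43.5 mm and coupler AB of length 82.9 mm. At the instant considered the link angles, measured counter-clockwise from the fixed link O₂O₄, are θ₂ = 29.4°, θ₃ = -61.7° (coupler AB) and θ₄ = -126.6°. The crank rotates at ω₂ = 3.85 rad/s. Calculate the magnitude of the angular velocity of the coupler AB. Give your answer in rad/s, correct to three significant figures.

ω₂ = 3.85 rad/s
Differentiating the loop-closure r₂e^{iθ₂}+r₃e^{iθ₃}=r₁+r₄e^{iθ₄} gives r₂ω₂e^{iθ₂}+r₃ω₃e^{iθ₃}=r₄ω₄e^{iθ₄}.
Eliminating the other unknown: ω₃ = r₂ω₂ sin(θ₄−θ₂) / [r₃ sin(θ₃−θ₄)].
Numerator sine = -0.40674; denominator sine = +0.90557.
Result = 0.0435·3.85·(-0.40674) / (0.0829·(+0.90557)) = -0.90738 rad/s; magnitude 0.90738 rad/s.

0.907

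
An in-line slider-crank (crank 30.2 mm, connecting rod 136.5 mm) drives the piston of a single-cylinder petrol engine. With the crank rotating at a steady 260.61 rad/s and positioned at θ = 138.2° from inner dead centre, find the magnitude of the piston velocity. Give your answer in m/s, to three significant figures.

4.37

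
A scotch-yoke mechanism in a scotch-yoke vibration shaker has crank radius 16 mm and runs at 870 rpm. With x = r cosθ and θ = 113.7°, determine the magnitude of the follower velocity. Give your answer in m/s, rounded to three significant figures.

1.33

ω = 91.11 rad/s (from 870 rpm).
x = r cosθ ⇒ ẋ = −rω sinθ.
|v| = rω|sinθ| = 0.016·91.11·|sin 113.7°| = 1.3348 m/s.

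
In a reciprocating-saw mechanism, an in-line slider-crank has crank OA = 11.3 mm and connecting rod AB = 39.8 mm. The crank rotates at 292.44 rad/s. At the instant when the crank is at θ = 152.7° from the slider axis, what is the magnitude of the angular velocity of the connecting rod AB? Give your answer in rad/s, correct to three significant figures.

74.4

ω = 292.4 rad/s
The rod makes angle φ with the slider axis where L sinφ = r sinθ; differentiating, L cosφ·φ̇ = r ω cosθ.
L cosφ = √(L² − r² sin²θ) = 0.039461 m.
|ω_rod| = r ω |cosθ| / √(L² − r² sin²θ) = 0.0113·292.4·0.88862/0.039461 = 74.415 rad/s.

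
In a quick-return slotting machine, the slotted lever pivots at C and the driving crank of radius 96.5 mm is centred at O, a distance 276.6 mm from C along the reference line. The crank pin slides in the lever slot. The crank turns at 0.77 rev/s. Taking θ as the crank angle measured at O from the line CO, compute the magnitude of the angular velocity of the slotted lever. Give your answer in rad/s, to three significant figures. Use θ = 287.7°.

0.826

ω = 4.838 rad/s (from 0.77 rev/s).
Crank pin A relative to C: A = (d + r cosθ, r sinθ); lever angle φ = atan2(r sinθ, d + r cosθ).
Differentiating tanφ: φ̇ = rω(d cosθ + r)/(d² + r² + 2dr cosθ).
d² + r² + 2dr cosθ = |CA|² = 0.10205 m²;  d cosθ + r = +0.1806 m.
|ω_lever| = |0.0965·4.838·+0.1806| / 0.10205 = 0.82621 rad/s.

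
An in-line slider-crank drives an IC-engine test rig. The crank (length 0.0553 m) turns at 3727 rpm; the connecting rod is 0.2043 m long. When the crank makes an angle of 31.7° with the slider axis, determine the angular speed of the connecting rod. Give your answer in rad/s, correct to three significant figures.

ω = 390.3 rad/s (converted from 3727 rpm).
The rod makes angle φ with the slider axis where L sinφ = r sinθ; differentiating, L cosφ·φ̇ = r ω cosθ.
L cosφ = √(L² − r² sin²θ) = 0.20222 m.
|ω_rod| = r ω |cosθ| / √(L² − r² sin²θ) = 0.0553·390.3·0.85081/0.20222 = 90.806 rad/s.

90.8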